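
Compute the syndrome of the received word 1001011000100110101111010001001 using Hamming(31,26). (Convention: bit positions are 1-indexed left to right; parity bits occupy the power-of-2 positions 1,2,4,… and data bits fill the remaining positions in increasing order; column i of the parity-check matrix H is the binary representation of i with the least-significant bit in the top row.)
Syndrome s = H · r^T (mod 2), r = 1001011000100110101111010001001:
  s[0] = (1010101010101010101010101010101)·(1001011000100110101111010001001) mod 2 = 1+0+0+0+0+0+1+0+0+0+1+0+0+0+1+0+1+0+1+0+1+0+0+0+0+0+0+0+0+0+1 mod 2 = 0
  s[1] = (0110011001100110011001100110011)·(1001011000100110101111010001001) mod 2 = 0+0+0+0+0+1+1+0+0+0+1+0+0+1+1+0+0+0+1+0+0+1+0+0+0+0+0+0+0+0+1 mod 2 = 0
  s[2] = (0001111000011110000111100001111)·(1001011000100110101111010001001) mod 2 = 0+0+0+1+0+1+1+0+0+0+0+0+0+1+1+0+0+0+0+1+1+1+0+0+0+0+0+1+0+0+1 mod 2 = 0
  s[3] = (0000000111111110000000011111111)·(1001011000100110101111010001001) mod 2 = 0+0+0+0+0+0+0+0+0+0+1+0+0+1+1+0+0+0+0+0+0+0+0+1+0+0+0+1+0+0+1 mod 2 = 0
  s[4] = (0000000000000001111111111111111)·(1001011000100110101111010001001) mod 2 = 0+0+0+0+0+0+0+0+0+0+0+0+0+0+0+0+1+0+1+1+1+1+0+1+0+0+0+1+0+0+1 mod 2 = 0
Syndrome = 00000
s = 0: no error detected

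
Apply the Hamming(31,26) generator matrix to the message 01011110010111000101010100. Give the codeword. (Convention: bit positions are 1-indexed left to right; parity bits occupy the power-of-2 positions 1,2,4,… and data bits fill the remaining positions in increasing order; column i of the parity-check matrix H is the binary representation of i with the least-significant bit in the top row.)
Codeword c = d · G (mod 2), d = 01011110010111000101010100:
  c[0] = d·G[:,0] = (01011110010111000101010100)·(11011010101101010101010101) mod 2 = 0+1+0+1+1+0+1+0+0+0+0+1+0+1+0+0+0+1+0+1+0+1+0+1+0+0 mod 2 = 0
  c[1] = d·G[:,1] = (01011110010111000101010100)·(10110110011011001100110011) mod 2 = 0+0+0+1+0+1+1+0+0+1+0+0+1+1+0+0+0+1+0+0+0+1+0+0+0+0 mod 2 = 0
  c[2] = d·G[:,2] = (01011110010111000101010100)·(10000000000000000000000000) mod 2 = 0+0+0+0+0+0+0+0+0+0+0+0+0+0+0+0+0+0+0+0+0+0+0+0+0+0 mod 2 = 0
  c[3] = d·G[:,3] = (01011110010111000101010100)·(01110001111000111100001111) mod 2 = 0+1+0+1+0+0+0+0+0+1+0+0+0+0+0+0+0+1+0+0+0+0+0+1+0+0 mod 2 = 1
  c[4] = d·G[:,4] = (01011110010111000101010100)·(01000000000000000000000000) mod 2 = 0+1+0+0+0+0+0+0+0+0+0+0+0+0+0+0+0+0+0+0+0+0+0+0+0+0 mod 2 = 1
  c[5] = d·G[:,5] = (01011110010111000101010100)·(00100000000000000000000000) mod 2 = 0+0+0+0+0+0+0+0+0+0+0+0+0+0+0+0+0+0+0+0+0+0+0+0+0+0 mod 2 = 0
  c[6] = d·G[:,6] = (01011110010111000101010100)·(00010000000000000000000000) mod 2 = 0+0+0+1+0+0+0+0+0+0+0+0+0+0+0+0+0+0+0+0+0+0+0+0+0+0 mod 2 = 1
  c[7] = d·G[:,7] = (01011110010111000101010100)·(00001111111000000011111111) mod 2 = 0+0+0+0+1+1+1+0+0+1+0+0+0+0+0+0+0+0+0+1+0+1+0+1+0+0 mod 2 = 1
  c[8] = d·G[:,8] = (01011110010111000101010100)·(00001000000000000000000000) mod 2 = 0+0+0+0+1+0+0+0+0+0+0+0+0+0+0+0+0+0+0+0+0+0+0+0+0+0 mod 2 = 1
  c[9] = d·G[:,9] = (01011110010111000101010100)·(00000100000000000000000000) mod 2 = 0+0+0+0+0+1+0+0+0+0+0+0+0+0+0+0+0+0+0+0+0+0+0+0+0+0 mod 2 = 1
  c[10] = d·G[:,10] = (01011110010111000101010100)·(00000010000000000000000000) mod 2 = 0+0+0+0+0+0+1+0+0+0+0+0+0+0+0+0+0+0+0+0+0+0+0+0+0+0 mod 2 = 1
  c[11] = d·G[:,11] = (01011110010111000101010100)·(00000001000000000000000000) mod 2 = 0+0+0+0+0+0+0+0+0+0+0+0+0+0+0+0+0+0+0+0+0+0+0+0+0+0 mod 2 = 0
  c[12] = d·G[:,12] = (01011110010111000101010100)·(00000000100000000000000000) mod 2 = 0+0+0+0+0+0+0+0+0+0+0+0+0+0+0+0+0+0+0+0+0+0+0+0+0+0 mod 2 = 0
  c[13] = d·G[:,13] = (01011110010111000101010100)·(00000000010000000000000000) mod 2 = 0+0+0+0+0+0+0+0+0+1+0+0+0+0+0+0+0+0+0+0+0+0+0+0+0+0 mod 2 = 1
  c[14] = d·G[:,14] = (01011110010111000101010100)·(00000000001000000000000000) mod 2 = 0+0+0+0+0+0+0+0+0+0+0+0+0+0+0+0+0+0+0+0+0+0+0+0+0+0 mod 2 = 0
  c[15] = d·G[:,15] = (01011110010111000101010100)·(00000000000111111111111111) mod 2 = 0+0+0+0+0+0+0+0+0+0+0+1+1+1+0+0+0+1+0+1+0+1+0+1+0+0 mod 2 = 1
  c[16] = d·G[:,16] = (01011110010111000101010100)·(00000000000100000000000000) mod 2 = 0+0+0+0+0+0+0+0+0+0+0+1+0+0+0+0+0+0+0+0+0+0+0+0+0+0 mod 2 = 1
  c[17] = d·G[:,17] = (01011110010111000101010100)·(00000000000010000000000000) mod 2 = 0+0+0+0+0+0+0+0+0+0+0+0+1+0+0+0+0+0+0+0+0+0+0+0+0+0 mod 2 = 1
  c[18] = d·G[:,18] = (01011110010111000101010100)·(00000000000001000000000000) mod 2 = 0+0+0+0+0+0+0+0+0+0+0+0+0+1+0+0+0+0+0+0+0+0+0+0+0+0 mod 2 = 1
  c[19] = d·G[:,19] = (01011110010111000101010100)·(00000000000000100000000000) mod 2 = 0+0+0+0+0+0+0+0+0+0+0+0+0+0+0+0+0+0+0+0+0+0+0+0+0+0 mod 2 = 0
  c[20] = d·G[:,20] = (01011110010111000101010100)·(00000000000000010000000000) mod 2 = 0+0+0+0+0+0+0+0+0+0+0+0+0+0+0+0+0+0+0+0+0+0+0+0+0+0 mod 2 = 0
  c[21] = d·G[:,21] = (01011110010111000101010100)·(00000000000000001000000000) mod 2 = 0+0+0+0+0+0+0+0+0+0+0+0+0+0+0+0+0+0+0+0+0+0+0+0+0+0 mod 2 = 0
  c[22] = d·G[:,22] = (01011110010111000101010100)·(00000000000000000100000000) mod 2 = 0+0+0+0+0+0+0+0+0+0+0+0+0+0+0+0+0+1+0+0+0+0+0+0+0+0 mod 2 = 1
  c[23] = d·G[:,23] = (01011110010111000101010100)·(00000000000000000010000000) mod 2 = 0+0+0+0+0+0+0+0+0+0+0+0+0+0+0+0+0+0+0+0+0+0+0+0+0+0 mod 2 = 0
  c[24] = d·G[:,24] = (01011110010111000101010100)·(00000000000000000001000000) mod 2 = 0+0+0+0+0+0+0+0+0+0+0+0+0+0+0+0+0+0+0+1+0+0+0+0+0+0 mod 2 = 1
  c[25] = d·G[:,25] = (01011110010111000101010100)·(00000000000000000000100000) mod 2 = 0+0+0+0+0+0+0+0+0+0+0+0+0+0+0+0+0+0+0+0+0+0+0+0+0+0 mod 2 = 0
  c[26] = d·G[:,26] = (01011110010111000101010100)·(00000000000000000000010000) mod 2 = 0+0+0+0+0+0+0+0+0+0+0+0+0+0+0+0+0+0+0+0+0+1+0+0+0+0 mod 2 = 1
  c[27] = d·G[:,27] = (01011110010111000101010100)·(00000000000000000000001000) mod 2 = 0+0+0+0+0+0+0+0+0+0+0+0+0+0+0+0+0+0+0+0+0+0+0+0+0+0 mod 2 = 0
  c[28] = d·G[:,28] = (01011110010111000101010100)·(00000000000000000000000100) mod 2 = 0+0+0+0+0+0+0+0+0+0+0+0+0+0+0+0+0+0+0+0+0+0+0+1+0+0 mod 2 = 1
  c[29] = d·G[:,29] = (01011110010111000101010100)·(00000000000000000000000010) mod 2 = 0+0+0+0+0+0+0+0+0+0+0+0+0+0+0+0+0+0+0+0+0+0+0+0+0+0 mod 2 = 0
  c[30] = d·G[:,30] = (01011110010111000101010100)·(00000000000000000000000001) mod 2 = 0+0+0+0+0+0+0+0+0+0+0+0+0+0+0+0+0+0+0+0+0+0+0+0+0+0 mod 2 = 0
Codeword = 0001101111100101111000101010100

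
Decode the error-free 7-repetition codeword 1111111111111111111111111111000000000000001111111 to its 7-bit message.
Split into 7-bit blocks: 1111111 1111111 1111111 1111111 0000000 0000000 1111111
Data = 1111001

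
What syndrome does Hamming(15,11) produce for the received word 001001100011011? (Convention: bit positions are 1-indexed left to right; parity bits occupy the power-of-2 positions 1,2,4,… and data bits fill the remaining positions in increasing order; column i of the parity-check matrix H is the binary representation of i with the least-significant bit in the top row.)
Syndrome s = H · r^T (mod 2), r = 001001100011011:
  s[0] = (101010101010101)·(001001100011011) mod 2 = 0+0+1+0+0+0+1+0+0+0+1+0+0+0+1 mod 2 = 0
  s[1] = (011001100110011)·(001001100011011) mod 2 = 0+0+1+0+0+1+1+0+0+0+1+0+0+1+1 mod 2 = 0
  s[2] = (000111100001111)·(001001100011011) mod 2 = 0+0+0+0+0+1+1+0+0+0+0+1+0+1+1 mod 2 = 1
  s[3] = (000000011111111)·(001001100011011) mod 2 = 0+0+0+0+0+0+0+0+0+0+1+1+0+1+1 mod 2 = 0
Syndrome = 0010
Non-zero syndrome: error at position 4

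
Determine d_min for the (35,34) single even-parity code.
d_min = 2 (flipping one data bit also flips the parity bit, so the two closest codewords differ in exactly 2 positions).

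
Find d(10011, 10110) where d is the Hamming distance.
XOR = 00101, count of 1s = 2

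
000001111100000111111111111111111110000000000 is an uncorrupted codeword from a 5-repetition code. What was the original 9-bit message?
Split into 5-bit blocks: 00000 11111 00000 11111 11111 11111 11111 00000 00000
Data = 010111100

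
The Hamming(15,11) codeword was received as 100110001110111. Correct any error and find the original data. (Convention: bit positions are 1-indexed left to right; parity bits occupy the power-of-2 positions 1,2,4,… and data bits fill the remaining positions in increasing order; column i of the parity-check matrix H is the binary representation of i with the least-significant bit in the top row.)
Syndrome s = H · r^T (mod 2), r = 100110001110111:
  s[0] = (101010101010101)·(100110001110111) mod 2 = 1+0+0+0+1+0+0+0+1+0+1+0+1+0+1 mod 2 = 0
  s[1] = (011001100110011)·(100110001110111) mod 2 = 0+0+0+0+0+0+0+0+0+1+1+0+0+1+1 mod 2 = 0
  s[2] = (000111100001111)·(100110001110111) mod 2 = 0+0+0+1+1+0+0+0+0+0+0+0+1+1+1 mod 2 = 1
  s[3] = (000000011111111)·(100110001110111) mod 2 = 0+0+0+0+0+0+0+0+1+1+1+0+1+1+1 mod 2 = 0
Syndrome = 0010
Column 4 of H equals this syndrome → error at bit 4 (1-indexed).
Flip bit 4: 100110001110111 → 100010001110111
Extract data bits at positions {3,5,6,7,9,10,11,12,13,14,15}: 01001110111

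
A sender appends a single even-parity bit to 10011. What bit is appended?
Sum of data bits: 1+0+0+1+1 = 3.
3 mod 2 = 1, so parity bit = 1.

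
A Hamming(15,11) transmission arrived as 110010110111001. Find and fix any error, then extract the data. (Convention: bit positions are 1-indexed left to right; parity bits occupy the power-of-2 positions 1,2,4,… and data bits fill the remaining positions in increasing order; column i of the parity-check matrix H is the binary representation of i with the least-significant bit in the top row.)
Syndrome s = H · r^T (mod 2), r = 110010110111001:
  s[0] = (101010101010101)·(110010110111001) mod 2 = 1+0+0+0+1+0+1+0+0+0+1+0+0+0+1 mod 2 = 1
  s[1] = (011001100110011)·(110010110111001) mod 2 = 0+1+0+0+0+0+1+0+0+1+1+0+0+0+1 mod 2 = 1
  s[2] = (000111100001111)·(110010110111001) mod 2 = 0+0+0+0+1+0+1+0+0+0+0+1+0+0+1 mod 2 = 0
  s[3] = (000000011111111)·(110010110111001) mod 2 = 0+0+0+0+0+0+0+1+0+1+1+1+0+0+1 mod 2 = 1
Syndrome = 1101
Column 11 of H equals this syndrome → error at bit 11 (1-indexed).
Flip bit 11: 110010110111001 → 110010110101001
Extract data bits at positions {3,5,6,7,9,10,11,12,13,14,15}: 01010101001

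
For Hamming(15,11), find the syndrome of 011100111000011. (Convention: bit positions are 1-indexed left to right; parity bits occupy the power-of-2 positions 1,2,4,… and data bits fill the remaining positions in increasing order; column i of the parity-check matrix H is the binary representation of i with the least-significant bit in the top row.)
Syndrome s = H · r^T (mod 2), r = 011100111000011:
  s[0] = (101010101010101)·(011100111000011) mod 2 = 0+0+1+0+0+0+1+0+1+0+0+0+0+0+1 mod 2 = 0
  s[1] = (011001100110011)·(011100111000011) mod 2 = 0+1+1+0+0+0+1+0+0+0+0+0+0+1+1 mod 2 = 1
  s[2] = (000111100001111)·(011100111000011) mod 2 = 0+0+0+1+0+0+1+0+0+0+0+0+0+1+1 mod 2 = 0
  s[3] = (000000011111111)·(011100111000011) mod 2 = 0+0+0+0+0+0+0+1+1+0+0+0+0+1+1 mod 2 = 0
Syndrome = 0100
Non-zero syndrome: error at position 2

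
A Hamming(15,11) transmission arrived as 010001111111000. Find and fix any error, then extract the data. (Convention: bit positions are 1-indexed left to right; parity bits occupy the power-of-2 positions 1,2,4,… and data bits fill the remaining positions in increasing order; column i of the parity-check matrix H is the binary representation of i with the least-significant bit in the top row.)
Syndrome s = H · r^T (mod 2), r = 010001111111000:
  s[0] = (101010101010101)·(010001111111000) mod 2 = 0+0+0+0+0+0+1+0+1+0+1+0+0+0+0 mod 2 = 1
  s[1] = (011001100110011)·(010001111111000) mod 2 = 0+1+0+0+0+1+1+0+0+1+1+0+0+0+0 mod 2 = 1
  s[2] = (000111100001111)·(010001111111000) mod 2 = 0+0+0+0+0+1+1+0+0+0+0+1+0+0+0 mod 2 = 1
  s[3] = (000000011111111)·(010001111111000) mod 2 = 0+0+0+0+0+0+0+1+1+1+1+1+0+0+0 mod 2 = 1
Syndrome = 1111
Column 15 of H equals this syndrome → error at bit 15 (1-indexed).
Flip bit 15: 010001111111000 → 010001111111001
Extract data bits at positions {3,5,6,7,9,10,11,12,13,14,15}: 00111111001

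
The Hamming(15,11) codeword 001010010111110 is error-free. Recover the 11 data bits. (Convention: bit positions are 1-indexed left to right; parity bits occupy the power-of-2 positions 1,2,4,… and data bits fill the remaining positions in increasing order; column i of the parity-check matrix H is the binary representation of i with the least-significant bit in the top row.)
Parity bits occupy power-of-2 positions; data bits are at positions {3,5,6,7,9,10,11,12,13,14,15} (1-indexed).
Extract: c[3]=1 c[5]=1 c[6]=0 c[7]=0 c[9]=0 c[10]=1 c[11]=1 c[12]=1 c[13]=1 c[14]=1 c[15]=0
Data = 11000111110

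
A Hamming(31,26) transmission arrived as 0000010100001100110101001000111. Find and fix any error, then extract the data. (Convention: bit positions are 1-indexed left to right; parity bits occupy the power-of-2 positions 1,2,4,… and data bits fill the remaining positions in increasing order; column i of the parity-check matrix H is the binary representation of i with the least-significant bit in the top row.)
Syndrome s = H · r^T (mod 2), r = 0000010100001100110101001000111:
  s[0] = (1010101010101010101010101010101)·(0000010100001100110101001000111) mod 2 = 0+0+0+0+0+0+0+0+0+0+0+0+1+0+0+0+1+0+0+0+0+0+0+0+1+0+0+0+1+0+1 mod 2 = 1
  s[1] = (0110011001100110011001100110011)·(0000010100001100110101001000111) mod 2 = 0+0+0+0+0+1+0+0+0+0+0+0+0+1+0+0+0+1+0+0+0+1+0+0+0+0+0+0+0+1+1 mod 2 = 0
  s[2] = (0001111000011110000111100001111)·(0000010100001100110101001000111) mod 2 = 0+0+0+0+0+1+0+0+0+0+0+0+1+1+0+0+0+0+0+1+0+1+0+0+0+0+0+0+1+1+1 mod 2 = 0
  s[3] = (0000000111111110000000011111111)·(0000010100001100110101001000111) mod 2 = 0+0+0+0+0+0+0+1+0+0+0+0+1+1+0+0+0+0+0+0+0+0+0+0+1+0+0+0+1+1+1 mod 2 = 1
  s[4] = (0000000000000001111111111111111)·(0000010100001100110101001000111) mod 2 = 0+0+0+0+0+0+0+0+0+0+0+0+0+0+0+0+1+1+0+1+0+1+0+0+1+0+0+0+1+1+1 mod 2 = 0
Syndrome = 10010
Column 9 of H equals this syndrome → error at bit 9 (1-indexed).
Flip bit 9: 0000010100001100110101001000111 → 0000010110001100110101001000111
Extract data bits at positions {3,5,6,7,9,10,11,12,13,14,15,17,18,19,20,21,22,23,24,25,26,27,28,29,30,31}: 00101000110110101001000111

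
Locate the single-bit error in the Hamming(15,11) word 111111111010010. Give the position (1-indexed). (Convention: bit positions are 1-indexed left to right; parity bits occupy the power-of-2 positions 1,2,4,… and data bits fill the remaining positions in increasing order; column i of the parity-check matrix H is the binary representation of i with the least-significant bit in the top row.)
Syndrome s = H · r^T (mod 2), r = 111111111010010:
  s[0] = (101010101010101)·(111111111010010) mod 2 = 1+0+1+0+1+0+1+0+1+0+1+0+0+0+0 mod 2 = 0
  s[1] = (011001100110011)·(111111111010010) mod 2 = 0+1+1+0+0+1+1+0+0+0+1+0+0+1+0 mod 2 = 0
  s[2] = (000111100001111)·(111111111010010) mod 2 = 0+0+0+1+1+1+1+0+0+0+0+0+0+1+0 mod 2 = 1
  s[3] = (000000011111111)·(111111111010010) mod 2 = 0+0+0+0+0+0+0+1+1+0+1+0+0+1+0 mod 2 = 0
Syndrome = 0010
Column i of H is the binary representation of i, so the syndrome is the binary index of the flipped bit.
Read s = 0010 with s[0] as LSB: 0·2^0 + 0·2^1 + 1·2^2 + 0·2^3 = 4.
Error is at bit position 4.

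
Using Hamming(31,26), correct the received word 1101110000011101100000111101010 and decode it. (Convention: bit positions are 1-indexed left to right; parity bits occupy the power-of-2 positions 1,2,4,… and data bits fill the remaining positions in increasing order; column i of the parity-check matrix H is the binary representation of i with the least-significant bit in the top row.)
Syndrome s = H · r^T (mod 2), r = 1101110000011101100000111101010:
  s[0] = (1010101010101010101010101010101)·(1101110000011101100000111101010) mod 2 = 1+0+0+0+1+0+0+0+0+0+0+0+1+0+0+0+1+0+0+0+0+0+1+0+1+0+0+0+0+0+0 mod 2 = 0
  s[1] = (0110011001100110011001100110011)·(1101110000011101100000111101010) mod 2 = 0+1+0+0+0+1+0+0+0+0+0+0+0+1+0+0+0+0+0+0+0+0+1+0+0+1+0+0+0+1+0 mod 2 = 0
  s[2] = (0001111000011110000111100001111)·(1101110000011101100000111101010) mod 2 = 0+0+0+1+1+1+0+0+0+0+0+1+1+1+0+0+0+0+0+0+0+0+1+0+0+0+0+1+0+1+0 mod 2 = 1
  s[3] = (0000000111111110000000011111111)·(1101110000011101100000111101010) mod 2 = 0+0+0+0+0+0+0+0+0+0+0+1+1+1+0+0+0+0+0+0+0+0+0+1+1+1+0+1+0+1+0 mod 2 = 0
  s[4] = (0000000000000001111111111111111)·(1101110000011101100000111101010) mod 2 = 0+0+0+0+0+0+0+0+0+0+0+0+0+0+0+1+1+0+0+0+0+0+1+1+1+1+0+1+0+1+0 mod 2 = 0
Syndrome = 00100
Column 4 of H equals this syndrome → error at bit 4 (1-indexed).
Flip bit 4: 1101110000011101100000111101010 → 1100110000011101100000111101010
Extract data bits at positions {3,5,6,7,9,10,11,12,13,14,15,17,18,19,20,21,22,23,24,25,26,27,28,29,30,31}: 01100001110100000111101010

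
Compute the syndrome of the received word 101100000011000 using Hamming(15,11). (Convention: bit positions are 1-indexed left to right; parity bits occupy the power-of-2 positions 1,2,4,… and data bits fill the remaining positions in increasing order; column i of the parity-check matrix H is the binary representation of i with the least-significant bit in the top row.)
Syndrome s = H · r^T (mod 2), r = 101100000011000:
  s[0] = (101010101010101)·(101100000011000) mod 2 = 1+0+1+0+0+0+0+0+0+0+1+0+0+0+0 mod 2 = 1
  s[1] = (011001100110011)·(101100000011000) mod 2 = 0+0+1+0+0+0+0+0+0+0+1+0+0+0+0 mod 2 = 0
  s[2] = (000111100001111)·(101100000011000) mod 2 = 0+0+0+1+0+0+0+0+0+0+0+1+0+0+0 mod 2 = 0
  s[3] = (000000011111111)·(101100000011000) mod 2 = 0+0+0+0+0+0+0+0+0+0+1+1+0+0+0 mod 2 = 0
Syndrome = 1000
Non-zero syndrome: error at position 1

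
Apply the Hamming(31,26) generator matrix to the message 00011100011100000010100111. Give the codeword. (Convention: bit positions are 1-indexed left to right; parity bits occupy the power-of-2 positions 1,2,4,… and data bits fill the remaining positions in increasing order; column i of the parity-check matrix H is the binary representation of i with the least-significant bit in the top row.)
Codeword c = d · G (mod 2), d = 00011100011100000010100111:
  c[0] = d·G[:,0] = (00011100011100000010100111)·(11011010101101010101010101) mod 2 = 0+0+0+1+1+0+0+0+0+0+1+1+0+0+0+0+0+0+0+0+0+0+0+1+0+1 mod 2 = 0
  c[1] = d·G[:,1] = (00011100011100000010100111)·(10110110011011001100110011) mod 2 = 0+0+0+1+0+1+0+0+0+1+1+0+0+0+0+0+0+0+0+0+1+0+0+0+1+1 mod 2 = 1
  c[2] = d·G[:,2] = (00011100011100000010100111)·(10000000000000000000000000) mod 2 = 0+0+0+0+0+0+0+0+0+0+0+0+0+0+0+0+0+0+0+0+0+0+0+0+0+0 mod 2 = 0
  c[3] = d·G[:,3] = (00011100011100000010100111)·(01110001111000111100001111) mod 2 = 0+0+0+1+0+0+0+0+0+1+1+0+0+0+0+0+0+0+0+0+0+0+0+1+1+1 mod 2 = 0
  c[4] = d·G[:,4] = (00011100011100000010100111)·(01000000000000000000000000) mod 2 = 0+0+0+0+0+0+0+0+0+0+0+0+0+0+0+0+0+0+0+0+0+0+0+0+0+0 mod 2 = 0
  c[5] = d·G[:,5] = (00011100011100000010100111)·(00100000000000000000000000) mod 2 = 0+0+0+0+0+0+0+0+0+0+0+0+0+0+0+0+0+0+0+0+0+0+0+0+0+0 mod 2 = 0
  c[6] = d·G[:,6] = (00011100011100000010100111)·(00010000000000000000000000) mod 2 = 0+0+0+1+0+0+0+0+0+0+0+0+0+0+0+0+0+0+0+0+0+0+0+0+0+0 mod 2 = 1
  c[7] = d·G[:,7] = (00011100011100000010100111)·(00001111111000000011111111) mod 2 = 0+0+0+0+1+1+0+0+0+1+1+0+0+0+0+0+0+0+1+0+1+0+0+1+1+1 mod 2 = 1
  c[8] = d·G[:,8] = (00011100011100000010100111)·(00001000000000000000000000) mod 2 = 0+0+0+0+1+0+0+0+0+0+0+0+0+0+0+0+0+0+0+0+0+0+0+0+0+0 mod 2 = 1
  c[9] = d·G[:,9] = (00011100011100000010100111)·(00000100000000000000000000) mod 2 = 0+0+0+0+0+1+0+0+0+0+0+0+0+0+0+0+0+0+0+0+0+0+0+0+0+0 mod 2 = 1
  c[10] = d·G[:,10] = (00011100011100000010100111)·(00000010000000000000000000) mod 2 = 0+0+0+0+0+0+0+0+0+0+0+0+0+0+0+0+0+0+0+0+0+0+0+0+0+0 mod 2 = 0
  c[11] = d·G[:,11] = (00011100011100000010100111)·(00000001000000000000000000) mod 2 = 0+0+0+0+0+0+0+0+0+0+0+0+0+0+0+0+0+0+0+0+0+0+0+0+0+0 mod 2 = 0
  c[12] = d·G[:,12] = (00011100011100000010100111)·(00000000100000000000000000) mod 2 = 0+0+0+0+0+0+0+0+0+0+0+0+0+0+0+0+0+0+0+0+0+0+0+0+0+0 mod 2 = 0
  c[13] = d·G[:,13] = (00011100011100000010100111)·(00000000010000000000000000) mod 2 = 0+0+0+0+0+0+0+0+0+1+0+0+0+0+0+0+0+0+0+0+0+0+0+0+0+0 mod 2 = 1
  c[14] = d·G[:,14] = (00011100011100000010100111)·(00000000001000000000000000) mod 2 = 0+0+0+0+0+0+0+0+0+0+1+0+0+0+0+0+0+0+0+0+0+0+0+0+0+0 mod 2 = 1
  c[15] = d·G[:,15] = (00011100011100000010100111)·(00000000000111111111111111) mod 2 = 0+0+0+0+0+0+0+0+0+0+0+1+0+0+0+0+0+0+1+0+1+0+0+1+1+1 mod 2 = 0
  c[16] = d·G[:,16] = (00011100011100000010100111)·(00000000000100000000000000) mod 2 = 0+0+0+0+0+0+0+0+0+0+0+1+0+0+0+0+0+0+0+0+0+0+0+0+0+0 mod 2 = 1
  c[17] = d·G[:,17] = (00011100011100000010100111)·(00000000000010000000000000) mod 2 = 0+0+0+0+0+0+0+0+0+0+0+0+0+0+0+0+0+0+0+0+0+0+0+0+0+0 mod 2 = 0
  c[18] = d·G[:,18] = (00011100011100000010100111)·(00000000000001000000000000) mod 2 = 0+0+0+0+0+0+0+0+0+0+0+0+0+0+0+0+0+0+0+0+0+0+0+0+0+0 mod 2 = 0
  c[19] = d·G[:,19] = (00011100011100000010100111)·(00000000000000100000000000) mod 2 = 0+0+0+0+0+0+0+0+0+0+0+0+0+0+0+0+0+0+0+0+0+0+0+0+0+0 mod 2 = 0
  c[20] = d·G[:,20] = (00011100011100000010100111)·(00000000000000010000000000) mod 2 = 0+0+0+0+0+0+0+0+0+0+0+0+0+0+0+0+0+0+0+0+0+0+0+0+0+0 mod 2 = 0
  c[21] = d·G[:,21] = (00011100011100000010100111)·(00000000000000001000000000) mod 2 = 0+0+0+0+0+0+0+0+0+0+0+0+0+0+0+0+0+0+0+0+0+0+0+0+0+0 mod 2 = 0
  c[22] = d·G[:,22] = (00011100011100000010100111)·(00000000000000000100000000) mod 2 = 0+0+0+0+0+0+0+0+0+0+0+0+0+0+0+0+0+0+0+0+0+0+0+0+0+0 mod 2 = 0
  c[23] = d·G[:,23] = (00011100011100000010100111)·(00000000000000000010000000) mod 2 = 0+0+0+0+0+0+0+0+0+0+0+0+0+0+0+0+0+0+1+0+0+0+0+0+0+0 mod 2 = 1
  c[24] = d·G[:,24] = (00011100011100000010100111)·(00000000000000000001000000) mod 2 = 0+0+0+0+0+0+0+0+0+0+0+0+0+0+0+0+0+0+0+0+0+0+0+0+0+0 mod 2 = 0
  c[25] = d·G[:,25] = (00011100011100000010100111)·(00000000000000000000100000) mod 2 = 0+0+0+0+0+0+0+0+0+0+0+0+0+0+0+0+0+0+0+0+1+0+0+0+0+0 mod 2 = 1
  c[26] = d·G[:,26] = (00011100011100000010100111)·(00000000000000000000010000) mod 2 = 0+0+0+0+0+0+0+0+0+0+0+0+0+0+0+0+0+0+0+0+0+0+0+0+0+0 mod 2 = 0
  c[27] = d·G[:,27] = (00011100011100000010100111)·(00000000000000000000001000) mod 2 = 0+0+0+0+0+0+0+0+0+0+0+0+0+0+0+0+0+0+0+0+0+0+0+0+0+0 mod 2 = 0
  c[28] = d·G[:,28] = (00011100011100000010100111)·(00000000000000000000000100) mod 2 = 0+0+0+0+0+0+0+0+0+0+0+0+0+0+0+0+0+0+0+0+0+0+0+1+0+0 mod 2 = 1
  c[29] = d·G[:,29] = (00011100011100000010100111)·(00000000000000000000000010) mod 2 = 0+0+0+0+0+0+0+0+0+0+0+0+0+0+0+0+0+0+0+0+0+0+0+0+1+0 mod 2 = 1
  c[30] = d·G[:,30] = (00011100011100000010100111)·(00000000000000000000000001) mod 2 = 0+0+0+0+0+0+0+0+0+0+0+0+0+0+0+0+0+0+0+0+0+0+0+0+0+1 mod 2 = 1
Codeword = 0100001111000110100000010100111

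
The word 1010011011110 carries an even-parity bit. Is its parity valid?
Sum of all bits: 1+0+1+0+0+1+1+0+1+1+1+1+0 = 8; 8 mod 2 = 0. Result is 0 → valid parity.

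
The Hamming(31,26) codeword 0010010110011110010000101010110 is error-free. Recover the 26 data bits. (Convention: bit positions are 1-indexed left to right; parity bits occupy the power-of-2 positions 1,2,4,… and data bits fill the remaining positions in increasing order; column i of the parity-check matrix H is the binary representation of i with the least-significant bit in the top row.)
Parity bits occupy power-of-2 positions; data bits are at positions {3,5,6,7,9,10,11,12,13,14,15,17,18,19,20,21,22,23,24,25,26,27,28,29,30,31} (1-indexed).
Extract: c[3]=1 c[5]=0 c[6]=1 c[7]=0 c[9]=1 c[10]=0 c[11]=0 c[12]=1 c[13]=1 c[14]=1 c[15]=1 c[17]=0 c[18]=1 c[19]=0 c[20]=0 c[21]=0 c[22]=0 c[23]=1 c[24]=0 c[25]=1 c[26]=0 c[27]=1 c[28]=0 c[29]=1 c[30]=1 c[31]=0
Data = 10101001111010000101010110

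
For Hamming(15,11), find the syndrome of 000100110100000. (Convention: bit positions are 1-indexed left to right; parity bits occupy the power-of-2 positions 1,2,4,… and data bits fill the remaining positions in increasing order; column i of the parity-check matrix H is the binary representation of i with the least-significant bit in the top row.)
Syndrome s = H · r^T (mod 2), r = 000100110100000:
  s[0] = (101010101010101)·(000100110100000) mod 2 = 0+0+0+0+0+0+1+0+0+0+0+0+0+0+0 mod 2 = 1
  s[1] = (011001100110011)·(000100110100000) mod 2 = 0+0+0+0+0+0+1+0+0+1+0+0+0+0+0 mod 2 = 0
  s[2] = (000111100001111)·(000100110100000) mod 2 = 0+0+0+1+0+0+1+0+0+0+0+0+0+0+0 mod 2 = 0
  s[3] = (000000011111111)·(000100110100000) mod 2 = 0+0+0+0+0+0+0+1+0+1+0+0+0+0+0 mod 2 = 0
Syndrome = 1000
Non-zero syndrome: error at position 1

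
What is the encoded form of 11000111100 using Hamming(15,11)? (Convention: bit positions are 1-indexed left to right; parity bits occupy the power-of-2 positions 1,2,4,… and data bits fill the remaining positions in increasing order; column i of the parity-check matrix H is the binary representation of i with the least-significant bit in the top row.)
Codeword c = d · G (mod 2), d = 11000111100:
  c[0] = d·G[:,0] = (11000111100)·(11011010101) mod 2 = 1+1+0+0+0+0+1+0+1+0+0 mod 2 = 0
  c[1] = d·G[:,1] = (11000111100)·(10110110011) mod 2 = 1+0+0+0+0+1+1+0+0+0+0 mod 2 = 1
  c[2] = d·G[:,2] = (11000111100)·(10000000000) mod 2 = 1+0+0+0+0+0+0+0+0+0+0 mod 2 = 1
  c[3] = d·G[:,3] = (11000111100)·(01110001111) mod 2 = 0+1+0+0+0+0+0+1+1+0+0 mod 2 = 1
  c[4] = d·G[:,4] = (11000111100)·(01000000000) mod 2 = 0+1+0+0+0+0+0+0+0+0+0 mod 2 = 1
  c[5] = d·G[:,5] = (11000111100)·(00100000000) mod 2 = 0+0+0+0+0+0+0+0+0+0+0 mod 2 = 0
  c[6] = d·G[:,6] = (11000111100)·(00010000000) mod 2 = 0+0+0+0+0+0+0+0+0+0+0 mod 2 = 0
  c[7] = d·G[:,7] = (11000111100)·(00001111111) mod 2 = 0+0+0+0+0+1+1+1+1+0+0 mod 2 = 0
  c[8] = d·G[:,8] = (11000111100)·(00001000000) mod 2 = 0+0+0+0+0+0+0+0+0+0+0 mod 2 = 0
  c[9] = d·G[:,9] = (11000111100)·(00000100000) mod 2 = 0+0+0+0+0+1+0+0+0+0+0 mod 2 = 1
  c[10] = d·G[:,10] = (11000111100)·(00000010000) mod 2 = 0+0+0+0+0+0+1+0+0+0+0 mod 2 = 1
  c[11] = d·G[:,11] = (11000111100)·(00000001000) mod 2 = 0+0+0+0+0+0+0+1+0+0+0 mod 2 = 1
  c[12] = d·G[:,12] = (11000111100)·(00000000100) mod 2 = 0+0+0+0+0+0+0+0+1+0+0 mod 2 = 1
  c[13] = d·G[:,13] = (11000111100)·(00000000010) mod 2 = 0+0+0+0+0+0+0+0+0+0+0 mod 2 = 0
  c[14] = d·G[:,14] = (11000111100)·(00000000001) mod 2 = 0+0+0+0+0+0+0+0+0+0+0 mod 2 = 0
Codeword = 011110000111100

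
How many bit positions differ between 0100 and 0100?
XOR = 0000, count of 1s = 0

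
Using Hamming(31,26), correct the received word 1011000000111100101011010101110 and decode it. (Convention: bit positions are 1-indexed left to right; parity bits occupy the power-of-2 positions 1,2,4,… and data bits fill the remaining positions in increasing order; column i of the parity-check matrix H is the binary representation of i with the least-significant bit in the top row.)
Syndrome s = H · r^T (mod 2), r = 1011000000111100101011010101110:
  s[0] = (1010101010101010101010101010101)·(1011000000111100101011010101110) mod 2 = 1+0+1+0+0+0+0+0+0+0+1+0+1+0+0+0+1+0+1+0+1+0+0+0+0+0+0+0+1+0+0 mod 2 = 0
  s[1] = (0110011001100110011001100110011)·(1011000000111100101011010101110) mod 2 = 0+0+1+0+0+0+0+0+0+0+1+0+0+1+0+0+0+0+1+0+0+1+0+0+0+1+0+0+0+1+0 mod 2 = 1
  s[2] = (0001111000011110000111100001111)·(1011000000111100101011010101110) mod 2 = 0+0+0+1+0+0+0+0+0+0+0+1+1+1+0+0+0+0+0+0+1+1+0+0+0+0+0+1+1+1+0 mod 2 = 1
  s[3] = (0000000111111110000000011111111)·(1011000000111100101011010101110) mod 2 = 0+0+0+0+0+0+0+0+0+0+1+1+1+1+0+0+0+0+0+0+0+0+0+1+0+1+0+1+1+1+0 mod 2 = 1
  s[4] = (0000000000000001111111111111111)·(1011000000111100101011010101110) mod 2 = 0+0+0+0+0+0+0+0+0+0+0+0+0+0+0+0+1+0+1+0+1+1+0+1+0+1+0+1+1+1+0 mod 2 = 1
Syndrome = 01111
Column 30 of H equals this syndrome → error at bit 30 (1-indexed).
Flip bit 30: 1011000000111100101011010101110 → 1011000000111100101011010101100
Extract data bits at positions {3,5,6,7,9,10,11,12,13,14,15,17,18,19,20,21,22,23,24,25,26,27,28,29,30,31}: 10000011110101011010101100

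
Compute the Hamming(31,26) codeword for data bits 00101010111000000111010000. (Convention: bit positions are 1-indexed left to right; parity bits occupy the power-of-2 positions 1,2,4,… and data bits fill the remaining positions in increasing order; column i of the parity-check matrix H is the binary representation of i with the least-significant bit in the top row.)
Codeword c = d · G (mod 2), d = 00101010111000000111010000:
  c[0] = d·G[:,0] = (00101010111000000111010000)·(11011010101101010101010101) mod 2 = 0+0+0+0+1+0+1+0+1+0+1+0+0+0+0+0+0+1+0+1+0+1+0+0+0+0 mod 2 = 1
  c[1] = d·G[:,1] = (00101010111000000111010000)·(10110110011011001100110011) mod 2 = 0+0+1+0+0+0+1+0+0+1+1+0+0+0+0+0+0+1+0+0+0+1+0+0+0+0 mod 2 = 0
  c[2] = d·G[:,2] = (00101010111000000111010000)·(10000000000000000000000000) mod 2 = 0+0+0+0+0+0+0+0+0+0+0+0+0+0+0+0+0+0+0+0+0+0+0+0+0+0 mod 2 = 0
  c[3] = d·G[:,3] = (00101010111000000111010000)·(01110001111000111100001111) mod 2 = 0+0+1+0+0+0+0+0+1+1+1+0+0+0+0+0+0+1+0+0+0+0+0+0+0+0 mod 2 = 1
  c[4] = d·G[:,4] = (00101010111000000111010000)·(01000000000000000000000000) mod 2 = 0+0+0+0+0+0+0+0+0+0+0+0+0+0+0+0+0+0+0+0+0+0+0+0+0+0 mod 2 = 0
  c[5] = d·G[:,5] = (00101010111000000111010000)·(00100000000000000000000000) mod 2 = 0+0+1+0+0+0+0+0+0+0+0+0+0+0+0+0+0+0+0+0+0+0+0+0+0+0 mod 2 = 1
  c[6] = d·G[:,6] = (00101010111000000111010000)·(00010000000000000000000000) mod 2 = 0+0+0+0+0+0+0+0+0+0+0+0+0+0+0+0+0+0+0+0+0+0+0+0+0+0 mod 2 = 0
  c[7] = d·G[:,7] = (00101010111000000111010000)·(00001111111000000011111111) mod 2 = 0+0+0+0+1+0+1+0+1+1+1+0+0+0+0+0+0+0+1+1+0+1+0+0+0+0 mod 2 = 0
  c[8] = d·G[:,8] = (00101010111000000111010000)·(00001000000000000000000000) mod 2 = 0+0+0+0+1+0+0+0+0+0+0+0+0+0+0+0+0+0+0+0+0+0+0+0+0+0 mod 2 = 1
  c[9] = d·G[:,9] = (00101010111000000111010000)·(00000100000000000000000000) mod 2 = 0+0+0+0+0+0+0+0+0+0+0+0+0+0+0+0+0+0+0+0+0+0+0+0+0+0 mod 2 = 0
  c[10] = d·G[:,10] = (00101010111000000111010000)·(00000010000000000000000000) mod 2 = 0+0+0+0+0+0+1+0+0+0+0+0+0+0+0+0+0+0+0+0+0+0+0+0+0+0 mod 2 = 1
  c[11] = d·G[:,11] = (00101010111000000111010000)·(00000001000000000000000000) mod 2 = 0+0+0+0+0+0+0+0+0+0+0+0+0+0+0+0+0+0+0+0+0+0+0+0+0+0 mod 2 = 0
  c[12] = d·G[:,12] = (00101010111000000111010000)·(00000000100000000000000000) mod 2 = 0+0+0+0+0+0+0+0+1+0+0+0+0+0+0+0+0+0+0+0+0+0+0+0+0+0 mod 2 = 1
  c[13] = d·G[:,13] = (00101010111000000111010000)·(00000000010000000000000000) mod 2 = 0+0+0+0+0+0+0+0+0+1+0+0+0+0+0+0+0+0+0+0+0+0+0+0+0+0 mod 2 = 1
  c[14] = d·G[:,14] = (00101010111000000111010000)·(00000000001000000000000000) mod 2 = 0+0+0+0+0+0+0+0+0+0+1+0+0+0+0+0+0+0+0+0+0+0+0+0+0+0 mod 2 = 1
  c[15] = d·G[:,15] = (00101010111000000111010000)·(00000000000111111111111111) mod 2 = 0+0+0+0+0+0+0+0+0+0+0+0+0+0+0+0+0+1+1+1+0+1+0+0+0+0 mod 2 = 0
  c[16] = d·G[:,16] = (00101010111000000111010000)·(00000000000100000000000000) mod 2 = 0+0+0+0+0+0+0+0+0+0+0+0+0+0+0+0+0+0+0+0+0+0+0+0+0+0 mod 2 = 0
  c[17] = d·G[:,17] = (00101010111000000111010000)·(00000000000010000000000000) mod 2 = 0+0+0+0+0+0+0+0+0+0+0+0+0+0+0+0+0+0+0+0+0+0+0+0+0+0 mod 2 = 0
  c[18] = d·G[:,18] = (00101010111000000111010000)·(00000000000001000000000000) mod 2 = 0+0+0+0+0+0+0+0+0+0+0+0+0+0+0+0+0+0+0+0+0+0+0+0+0+0 mod 2 = 0
  c[19] = d·G[:,19] = (00101010111000000111010000)·(00000000000000100000000000) mod 2 = 0+0+0+0+0+0+0+0+0+0+0+0+0+0+0+0+0+0+0+0+0+0+0+0+0+0 mod 2 = 0
  c[20] = d·G[:,20] = (00101010111000000111010000)·(00000000000000010000000000) mod 2 = 0+0+0+0+0+0+0+0+0+0+0+0+0+0+0+0+0+0+0+0+0+0+0+0+0+0 mod 2 = 0
  c[21] = d·G[:,21] = (00101010111000000111010000)·(00000000000000001000000000) mod 2 = 0+0+0+0+0+0+0+0+0+0+0+0+0+0+0+0+0+0+0+0+0+0+0+0+0+0 mod 2 = 0
  c[22] = d·G[:,22] = (00101010111000000111010000)·(00000000000000000100000000) mod 2 = 0+0+0+0+0+0+0+0+0+0+0+0+0+0+0+0+0+1+0+0+0+0+0+0+0+0 mod 2 = 1
  c[23] = d·G[:,23] = (00101010111000000111010000)·(00000000000000000010000000) mod 2 = 0+0+0+0+0+0+0+0+0+0+0+0+0+0+0+0+0+0+1+0+0+0+0+0+0+0 mod 2 = 1
  c[24] = d·G[:,24] = (00101010111000000111010000)·(00000000000000000001000000) mod 2 = 0+0+0+0+0+0+0+0+0+0+0+0+0+0+0+0+0+0+0+1+0+0+0+0+0+0 mod 2 = 1
  c[25] = d·G[:,25] = (00101010111000000111010000)·(00000000000000000000100000) mod 2 = 0+0+0+0+0+0+0+0+0+0+0+0+0+0+0+0+0+0+0+0+0+0+0+0+0+0 mod 2 = 0
  c[26] = d·G[:,26] = (00101010111000000111010000)·(00000000000000000000010000) mod 2 = 0+0+0+0+0+0+0+0+0+0+0+0+0+0+0+0+0+0+0+0+0+1+0+0+0+0 mod 2 = 1
  c[27] = d·G[:,27] = (00101010111000000111010000)·(00000000000000000000001000) mod 2 = 0+0+0+0+0+0+0+0+0+0+0+0+0+0+0+0+0+0+0+0+0+0+0+0+0+0 mod 2 = 0
  c[28] = d·G[:,28] = (00101010111000000111010000)·(00000000000000000000000100) mod 2 = 0+0+0+0+0+0+0+0+0+0+0+0+0+0+0+0+0+0+0+0+0+0+0+0+0+0 mod 2 = 0
  c[29] = d·G[:,29] = (00101010111000000111010000)·(00000000000000000000000010) mod 2 = 0+0+0+0+0+0+0+0+0+0+0+0+0+0+0+0+0+0+0+0+0+0+0+0+0+0 mod 2 = 0
  c[30] = d·G[:,30] = (00101010111000000111010000)·(00000000000000000000000001) mod 2 = 0+0+0+0+0+0+0+0+0+0+0+0+0+0+0+0+0+0+0+0+0+0+0+0+0+0 mod 2 = 0
Codeword = 1001010010101110000000111010000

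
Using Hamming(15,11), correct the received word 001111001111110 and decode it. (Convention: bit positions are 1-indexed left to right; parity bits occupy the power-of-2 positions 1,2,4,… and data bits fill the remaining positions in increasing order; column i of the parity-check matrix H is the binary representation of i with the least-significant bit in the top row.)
Syndrome s = H · r^T (mod 2), r = 001111001111110:
  s[0] = (101010101010101)·(001111001111110) mod 2 = 0+0+1+0+1+0+0+0+1+0+1+0+1+0+0 mod 2 = 1
  s[1] = (011001100110011)·(001111001111110) mod 2 = 0+0+1+0+0+1+0+0+0+1+1+0+0+1+0 mod 2 = 1
  s[2] = (000111100001111)·(001111001111110) mod 2 = 0+0+0+1+1+1+0+0+0+0+0+1+1+1+0 mod 2 = 0
  s[3] = (000000011111111)·(001111001111110) mod 2 = 0+0+0+0+0+0+0+0+1+1+1+1+1+1+0 mod 2 = 0
Syndrome = 1100
Column 3 of H equals this syndrome → error at bit 3 (1-indexed).
Flip bit 3: 001111001111110 → 000111001111110
Extract data bits at positions {3,5,6,7,9,10,11,12,13,14,15}: 01101111110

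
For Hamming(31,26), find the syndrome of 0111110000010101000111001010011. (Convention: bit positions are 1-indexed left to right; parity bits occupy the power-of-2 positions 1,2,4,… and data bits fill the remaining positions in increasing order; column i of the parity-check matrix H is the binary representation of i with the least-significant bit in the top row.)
Syndrome s = H · r^T (mod 2), r = 0111110000010101000111001010011:
  s[0] = (1010101010101010101010101010101)·(0111110000010101000111001010011) mod 2 = 0+0+1+0+1+0+0+0+0+0+0+0+0+0+0+0+0+0+0+0+1+0+0+0+1+0+1+0+0+0+1 mod 2 = 0
  s[1] = (0110011001100110011001100110011)·(0111110000010101000111001010011) mod 2 = 0+1+1+0+0+1+0+0+0+0+0+0+0+1+0+0+0+0+0+0+0+1+0+0+0+0+1+0+0+1+1 mod 2 = 0
  s[2] = (0001111000011110000111100001111)·(0111110000010101000111001010011) mod 2 = 0+0+0+1+1+1+0+0+0+0+0+1+0+1+0+0+0+0+0+1+1+1+0+0+0+0+0+0+0+1+1 mod 2 = 0
  s[3] = (0000000111111110000000011111111)·(0111110000010101000111001010011) mod 2 = 0+0+0+0+0+0+0+0+0+0+0+1+0+1+0+0+0+0+0+0+0+0+0+0+1+0+1+0+0+1+1 mod 2 = 0
  s[4] = (0000000000000001111111111111111)·(0111110000010101000111001010011) mod 2 = 0+0+0+0+0+0+0+0+0+0+0+0+0+0+0+1+0+0+0+1+1+1+0+0+1+0+1+0+0+1+1 mod 2 = 0
Syndrome = 00000
s = 0: no error detected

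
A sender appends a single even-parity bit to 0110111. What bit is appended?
Sum of data bits: 0+1+1+0+1+1+1 = 5.
5 mod 2 = 1, so parity bit = 1.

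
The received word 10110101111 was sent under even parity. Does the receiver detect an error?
Sum of received bits: 1+0+1+1+0+1+0+1+1+1+1 = 8; 8 mod 2 = 0. Result is 0 → no error detected.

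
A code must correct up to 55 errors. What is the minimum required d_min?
Correcting t errors requires d_min ≥ 2t + 1 = 2·55 + 1 = 111.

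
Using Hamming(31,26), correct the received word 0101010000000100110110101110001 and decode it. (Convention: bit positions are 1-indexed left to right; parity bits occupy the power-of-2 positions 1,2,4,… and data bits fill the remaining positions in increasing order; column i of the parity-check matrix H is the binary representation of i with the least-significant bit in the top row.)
Syndrome s = H · r^T (mod 2), r = 0101010000000100110110101110001:
  s[0] = (1010101010101010101010101010101)·(0101010000000100110110101110001) mod 2 = 0+0+0+0+0+0+0+0+0+0+0+0+0+0+0+0+1+0+0+0+1+0+1+0+1+0+1+0+0+0+1 mod 2 = 0
  s[1] = (0110011001100110011001100110011)·(0101010000000100110110101110001) mod 2 = 0+1+0+0+0+1+0+0+0+0+0+0+0+1+0+0+0+1+0+0+0+0+1+0+0+1+1+0+0+0+1 mod 2 = 0
  s[2] = (0001111000011110000111100001111)·(0101010000000100110110101110001) mod 2 = 0+0+0+1+0+1+0+0+0+0+0+0+0+1+0+0+0+0+0+1+1+0+1+0+0+0+0+0+0+0+1 mod 2 = 1
  s[3] = (0000000111111110000000011111111)·(0101010000000100110110101110001) mod 2 = 0+0+0+0+0+0+0+0+0+0+0+0+0+1+0+0+0+0+0+0+0+0+0+0+1+1+1+0+0+0+1 mod 2 = 1
  s[4] = (0000000000000001111111111111111)·(0101010000000100110110101110001) mod 2 = 0+0+0+0+0+0+0+0+0+0+0+0+0+0+0+0+1+1+0+1+1+0+1+0+1+1+1+0+0+0+1 mod 2 = 1
Syndrome = 00111
Column 28 of H equals this syndrome → error at bit 28 (1-indexed).
Flip bit 28: 0101010000000100110110101110001 → 0101010000000100110110101111001
Extract data bits at positions {3,5,6,7,9,10,11,12,13,14,15,17,18,19,20,21,22,23,24,25,26,27,28,29,30,31}: 00100000010110110101111001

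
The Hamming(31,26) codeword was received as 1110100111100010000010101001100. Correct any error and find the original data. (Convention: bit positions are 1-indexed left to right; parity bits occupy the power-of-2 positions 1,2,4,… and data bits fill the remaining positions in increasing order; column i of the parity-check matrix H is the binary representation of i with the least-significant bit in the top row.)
Syndrome s = H · r^T (mod 2), r = 1110100111100010000010101001100:
  s[0] = (1010101010101010101010101010101)·(1110100111100010000010101001100) mod 2 = 1+0+1+0+1+0+0+0+1+0+1+0+0+0+1+0+0+0+0+0+1+0+1+0+1+0+0+0+1+0+0 mod 2 = 0
  s[1] = (0110011001100110011001100110011)·(1110100111100010000010101001100) mod 2 = 0+1+1+0+0+0+0+0+0+1+1+0+0+0+1+0+0+0+0+0+0+0+1+0+0+0+0+0+0+0+0 mod 2 = 0
  s[2] = (0001111000011110000111100001111)·(1110100111100010000010101001100) mod 2 = 0+0+0+0+1+0+0+0+0+0+0+0+0+0+1+0+0+0+0+0+1+0+1+0+0+0+0+1+1+0+0 mod 2 = 0
  s[3] = (0000000111111110000000011111111)·(1110100111100010000010101001100) mod 2 = 0+0+0+0+0+0+0+1+1+1+1+0+0+0+1+0+0+0+0+0+0+0+0+0+1+0+0+1+1+0+0 mod 2 = 0
  s[4] = (0000000000000001111111111111111)·(1110100111100010000010101001100) mod 2 = 0+0+0+0+0+0+0+0+0+0+0+0+0+0+0+0+0+0+0+0+1+0+1+0+1+0+0+1+1+0+0 mod 2 = 1
Syndrome = 00001
Column 16 of H equals this syndrome → error at bit 16 (1-indexed).
Flip bit 16: 1110100111100010000010101001100 → 1110100111100011000010101001100
Extract data bits at positions {3,5,6,7,9,10,11,12,13,14,15,17,18,19,20,21,22,23,24,25,26,27,28,29,30,31}: 11001110001000010101001100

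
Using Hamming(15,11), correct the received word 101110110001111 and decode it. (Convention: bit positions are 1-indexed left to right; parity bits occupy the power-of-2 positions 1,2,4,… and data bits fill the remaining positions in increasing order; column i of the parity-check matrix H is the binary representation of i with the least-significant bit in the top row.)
Syndrome s = H · r^T (mod 2), r = 101110110001111:
  s[0] = (101010101010101)·(101110110001111) mod 2 = 1+0+1+0+1+0+1+0+0+0+0+0+1+0+1 mod 2 = 0
  s[1] = (011001100110011)·(101110110001111) mod 2 = 0+0+1+0+0+0+1+0+0+0+0+0+0+1+1 mod 2 = 0
  s[2] = (000111100001111)·(101110110001111) mod 2 = 0+0+0+1+1+0+1+0+0+0+0+1+1+1+1 mod 2 = 1
  s[3] = (000000011111111)·(101110110001111) mod 2 = 0+0+0+0+0+0+0+1+0+0+0+1+1+1+1 mod 2 = 1
Syndrome = 0011
Column 12 of H equals this syndrome → error at bit 12 (1-indexed).
Flip bit 12: 101110110001111 → 101110110000111
Extract data bits at positions {3,5,6,7,9,10,11,12,13,14,15}: 11010000111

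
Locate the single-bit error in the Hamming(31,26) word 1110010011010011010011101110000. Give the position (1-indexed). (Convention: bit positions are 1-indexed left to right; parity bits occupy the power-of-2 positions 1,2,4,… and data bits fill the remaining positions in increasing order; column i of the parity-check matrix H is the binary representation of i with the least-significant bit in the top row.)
Syndrome s = H · r^T (mod 2), r = 1110010011010011010011101110000:
  s[0] = (1010101010101010101010101010101)·(1110010011010011010011101110000) mod 2 = 1+0+1+0+0+0+0+0+1+0+0+0+0+0+1+0+0+0+0+0+1+0+1+0+1+0+1+0+0+0+0 mod 2 = 0
  s[1] = (0110011001100110011001100110011)·(1110010011010011010011101110000) mod 2 = 0+1+1+0+0+1+0+0+0+1+0+0+0+0+1+0+0+1+0+0+0+1+1+0+0+1+1+0+0+0+0 mod 2 = 0
  s[2] = (0001111000011110000111100001111)·(1110010011010011010011101110000) mod 2 = 0+0+0+0+0+1+0+0+0+0+0+1+0+0+1+0+0+0+0+0+1+1+1+0+0+0+0+0+0+0+0 mod 2 = 0
  s[3] = (0000000111111110000000011111111)·(1110010011010011010011101110000) mod 2 = 0+0+0+0+0+0+0+0+1+1+0+1+0+0+1+0+0+0+0+0+0+0+0+0+1+1+1+0+0+0+0 mod 2 = 1
  s[4] = (0000000000000001111111111111111)·(1110010011010011010011101110000) mod 2 = 0+0+0+0+0+0+0+0+0+0+0+0+0+0+0+1+0+1+0+0+1+1+1+0+1+1+1+0+0+0+0 mod 2 = 0
Syndrome = 00010
Column i of H is the binary representation of i, so the syndrome is the binary index of the flipped bit.
Read s = 00010 with s[0] as LSB: 0·2^0 + 0·2^1 + 0·2^2 + 1·2^3 + 0·2^4 = 8.
Error is at bit position 8.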